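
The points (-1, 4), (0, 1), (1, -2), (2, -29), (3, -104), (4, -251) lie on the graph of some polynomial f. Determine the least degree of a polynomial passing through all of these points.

3

Forward differences of the values at x = -1, 0, 1, 2, 3, 4:
  f  : 4  1  -2  -29  -104  -251
  Δ  : -3  -3  -27  -75  -147
  Δ^2: 0  -24  -48  -72
  Δ^3: -24  -24  -24
  Δ^4: 0  0
  Δ^5: 0
The third differences are constant (-24) and nonzero, while all higher differences vanish, so the minimal degree is 3.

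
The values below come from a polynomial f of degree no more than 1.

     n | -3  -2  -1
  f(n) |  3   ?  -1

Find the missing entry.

On equispaced nodes a degree-1 polynomial has vanishing second forward difference, so
  f(-3) - 2·f(-2) + f(-1) = 0.
Substituting the known values and solving for f(-2):
  -2·f(-2) = -2
  f(-2) = 1.

1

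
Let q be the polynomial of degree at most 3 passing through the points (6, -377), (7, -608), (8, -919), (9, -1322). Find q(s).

Write q(s) = as^3 + bs^2 + cs + d. Substituting each data point gives a linear system:
  216a + 36b + 6c + d = -377
  343a + 49b + 7c + d = -608
  512a + 64b + 8c + d = -919
  729a + 81b + 9c + d = -1322
Solving the system yields a = -2, b = 2, c = -3, d = 1.
So q(s) = -2s^3 + 2s^2 - 3s + 1.
Check: q(6) = -377. ✓

q(s) = -2s^3 + 2s^2 - 3s + 1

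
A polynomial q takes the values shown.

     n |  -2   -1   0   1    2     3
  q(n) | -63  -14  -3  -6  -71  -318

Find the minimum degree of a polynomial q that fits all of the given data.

Forward differences of the values at n = -2, -1, 0, 1, 2, 3:
  q  : -63  -14  -3  -6  -71  -318
  Δ  : 49  11  -3  -65  -247
  Δ^2: -38  -14  -62  -182
  Δ^3: 24  -48  -120
  Δ^4: -72  -72
  Δ^5: 0
The fourth differences are constant (-72) and nonzero, while all higher differences vanish, so the minimal degree is 4.

4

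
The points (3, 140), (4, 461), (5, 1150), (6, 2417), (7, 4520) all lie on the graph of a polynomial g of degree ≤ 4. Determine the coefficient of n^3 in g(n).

Write g(n) = an^4 + bn^3 + cn^2 + dn + e. Substituting each data point gives a linear system:
  81a + 27b + 9c + 3d + e = 140
  256a + 64b + 16c + 4d + e = 461
  625a + 125b + 25c + 5d + e = 1150
  1296a + 216b + 36c + 6d + e = 2417
  2401a + 343b + 49c + 7d + e = 4520
Solving the system yields a = 2, b = -1, c = 2, d = -6, e = 5.
So g(n) = 2n⁴ - n³ + 2n² - 6n + 5.
The coefficient of n^3 is -1.

-1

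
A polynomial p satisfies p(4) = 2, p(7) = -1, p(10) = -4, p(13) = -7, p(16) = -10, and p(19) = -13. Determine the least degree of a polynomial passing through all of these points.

Forward differences of the values at t = 4, 7, 10, 13, 16, 19:
  p  : 2  -1  -4  -7  -10  -13
  Δ  : -3  -3  -3  -3  -3
  Δ^2: 0  0  0  0
  Δ^3: 0  0  0
  Δ^4: 0  0
  Δ^5: 0
The first differences are constant (-3) and nonzero, while all higher differences vanish, so the minimal degree is 1.

1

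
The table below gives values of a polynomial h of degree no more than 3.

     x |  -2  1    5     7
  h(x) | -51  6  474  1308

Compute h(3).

Using the Lagrange interpolation formula with nodes -2, 1, 5, 7:
  L_0(x) = (x - 1)(x - 5)(x - 7) / -189
  L_1(x) = (x + 2)(x - 5)(x - 7) / 72
  L_2(x) = (x + 2)(x - 1)(x - 7) / -56
  L_3(x) = (x + 2)(x - 1)(x - 5) / 108
Then h(x) = -51·L_0(x) + 6·L_1(x) + 474·L_2(x) + 1308·L_3(x).
Expanding and collecting terms gives h(x) = 4x^3 - 2x^2 + 5x - 1.
Evaluating at x = 3: h(3) = 104.

104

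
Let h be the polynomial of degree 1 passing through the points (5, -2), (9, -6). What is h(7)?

Write h(u) = au + b. Substituting each data point gives a linear system:
  5a + b = -2
  9a + b = -6
Solving the system yields a = -1, b = 3.
So h(u) = -u + 3.
Then h(7) = -4.

-4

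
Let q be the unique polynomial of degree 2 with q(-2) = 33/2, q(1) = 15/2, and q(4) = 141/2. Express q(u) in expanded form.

q(u) = 4u^2 + u + 5/2

Write q(u) = au^2 + bu + c. Substituting each data point gives a linear system:
  4a - 2b + c = 33/2
  a + b + c = 15/2
  16a + 4b + c = 141/2
Solving the system yields a = 4, b = 1, c = 5/2.
So q(u) = 4u^2 + u + 5/2.
Check: q(-2) = 33/2. ✓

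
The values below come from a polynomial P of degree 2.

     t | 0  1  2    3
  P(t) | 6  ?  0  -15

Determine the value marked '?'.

On equispaced nodes a degree-2 polynomial has vanishing third forward difference, so
  - P(0) + 3·P(1) - 3·P(2) + P(3) = 0.
Substituting the known values and solving for P(1):
  3·P(1) = 21
  P(1) = 7.

7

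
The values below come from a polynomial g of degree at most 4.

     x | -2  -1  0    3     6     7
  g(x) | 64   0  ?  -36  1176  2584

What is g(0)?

The 5 known points determine the degree-4 polynomial uniquely.
Write g(x) = ax^4 + bx^3 + cx^2 + dx + e. Substituting each data point gives a linear system:
  16a - 8b + 4c - 2d + e = 64
  a - b + c - d + e = 0
  81a + 27b + 9c + 3d + e = -36
  1296a + 216b + 36c + 6d + e = 1176
  2401a + 343b + 49c + 7d + e = 2584
Solving the system yields a = 2, b = -6, c = -3, d = -1, e = -6.
So g(x) = 2x⁴ - 6x³ - 3x² - x - 6.
Then g(0) = -6.

-6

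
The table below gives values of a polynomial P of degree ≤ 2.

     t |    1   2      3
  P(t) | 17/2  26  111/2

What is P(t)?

Using the Lagrange interpolation formula with nodes 1, 2, 3:
  L_0(t) = (t - 2)(t - 3) / 2
  L_1(t) = (t - 1)(t - 3) / -1
  L_2(t) = (t - 1)(t - 2) / 2
Then P(t) = 17/2·L_0(t) + 26·L_1(t) + 111/2·L_2(t).
Expanding and collecting terms gives P(t) = 6t² - (1/2)t + 3.
Check: P(1) = 17/2. ✓

P(t) = 6t^2 - (1/2)t + 3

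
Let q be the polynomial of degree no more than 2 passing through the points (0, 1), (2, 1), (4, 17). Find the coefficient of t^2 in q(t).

Write q(t) = at^2 + bt + c. Substituting each data point gives a linear system:
  c = 1
  4a + 2b + c = 1
  16a + 4b + c = 17
Solving the system yields a = 2, b = -4, c = 1.
So q(t) = 2t^2 - 4t + 1.
The leading coefficient is 2.

2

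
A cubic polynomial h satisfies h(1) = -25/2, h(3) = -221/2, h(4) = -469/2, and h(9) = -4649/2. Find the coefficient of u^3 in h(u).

-3

Write h(u) = au^3 + bu^2 + cu + d. Substituting each data point gives a linear system:
  a + b + c + d = -25/2
  27a + 9b + 3c + d = -221/2
  64a + 16b + 4c + d = -469/2
  729a + 81b + 9c + d = -4649/2
Solving the system yields a = -3, b = -1, c = -6, d = -5/2.
So h(u) = -3u^3 - u^2 - 6u - 5/2.
The leading coefficient is -3.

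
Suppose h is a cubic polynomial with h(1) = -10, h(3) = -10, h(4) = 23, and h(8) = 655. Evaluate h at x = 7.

Using the Lagrange interpolation formula with nodes 1, 3, 4, 8:
  L_0(x) = (x - 3)(x - 4)(x - 8) / -42
  L_1(x) = (x - 1)(x - 4)(x - 8) / 10
  L_2(x) = (x - 1)(x - 3)(x - 8) / -12
  L_3(x) = (x - 1)(x - 3)(x - 4) / 140
Then h(x) = -10·L_0(x) - 10·L_1(x) + 23·L_2(x) + 655·L_3(x).
Expanding and collecting terms gives h(x) = 2x^3 - 5x^2 - 6x - 1.
Evaluating at x = 7: h(7) = 398.

398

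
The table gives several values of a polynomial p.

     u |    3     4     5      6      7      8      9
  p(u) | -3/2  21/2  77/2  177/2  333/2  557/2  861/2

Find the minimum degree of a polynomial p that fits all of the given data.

3

Forward differences of the values at u = 3, 4, 5, 6, 7, 8, 9:
  p  : -3/2  21/2  77/2  177/2  333/2  557/2  861/2
  Δ  : 12  28  50  78  112  152
  Δ^2: 16  22  28  34  40
  Δ^3: 6  6  6  6
  Δ^4: 0  0  0
  Δ^5: 0  0
  Δ^6: 0
The third differences are constant (6) and nonzero, while all higher differences vanish, so the minimal degree is 3.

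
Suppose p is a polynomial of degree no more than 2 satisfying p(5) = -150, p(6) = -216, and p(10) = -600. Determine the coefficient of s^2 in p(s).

Write p(s) = as^2 + bs + c. Substituting each data point gives a linear system:
  25a + 5b + c = -150
  36a + 6b + c = -216
  100a + 10b + c = -600
Solving the system yields a = -6, b = 0, c = 0.
So p(s) = -6s².
The leading coefficient is -6.

-6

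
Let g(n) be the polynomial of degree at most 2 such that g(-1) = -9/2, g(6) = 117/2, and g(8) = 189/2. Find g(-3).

-9/2

Write g(n) = an^2 + bn + c. Substituting each data point gives a linear system:
  a - b + c = -9/2
  36a + 6b + c = 117/2
  64a + 8b + c = 189/2
Solving the system yields a = 1, b = 4, c = -3/2.
So g(n) = n² + 4n - 3/2.
Then g(-3) = -9/2.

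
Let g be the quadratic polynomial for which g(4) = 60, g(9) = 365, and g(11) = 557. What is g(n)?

g(n) = 5n^2 - 4n - 4

Using the Lagrange interpolation formula with nodes 4, 9, 11:
  L_0(n) = (n - 9)(n - 11) / 35
  L_1(n) = (n - 4)(n - 11) / -10
  L_2(n) = (n - 4)(n - 9) / 14
Then g(n) = 60·L_0(n) + 365·L_1(n) + 557·L_2(n).
Expanding and collecting terms gives g(n) = 5n² - 4n - 4.
Check: g(11) = 557. ✓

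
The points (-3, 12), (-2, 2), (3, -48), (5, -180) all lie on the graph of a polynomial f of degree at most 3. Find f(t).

f(t) = -t^3 - 2t^2 - t

Using the Lagrange interpolation formula with nodes -3, -2, 3, 5:
  L_0(t) = (t + 2)(t - 3)(t - 5) / -48
  L_1(t) = (t + 3)(t - 3)(t - 5) / 35
  L_2(t) = (t + 3)(t + 2)(t - 5) / -60
  L_3(t) = (t + 3)(t + 2)(t - 3) / 112
Then f(t) = 12·L_0(t) + 2·L_1(t) - 48·L_2(t) - 180·L_3(t).
Expanding and collecting terms gives f(t) = -t³ - 2t² - t.
Check: f(3) = -48. ✓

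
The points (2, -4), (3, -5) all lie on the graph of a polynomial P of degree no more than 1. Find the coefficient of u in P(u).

Write P(u) = au + b. Substituting each data point gives a linear system:
  2a + b = -4
  3a + b = -5
Solving the system yields a = -1, b = -2.
So P(u) = -u - 2.
The leading coefficient is -1.

-1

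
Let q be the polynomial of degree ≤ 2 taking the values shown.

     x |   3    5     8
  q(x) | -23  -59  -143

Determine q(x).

q(x) = -2x^2 - 2x + 1

Write q(x) = ax^2 + bx + c. Substituting each data point gives a linear system:
  9a + 3b + c = -23
  25a + 5b + c = -59
  64a + 8b + c = -143
Solving the system yields a = -2, b = -2, c = 1.
So q(x) = -2x² - 2x + 1.
Check: q(5) = -59. ✓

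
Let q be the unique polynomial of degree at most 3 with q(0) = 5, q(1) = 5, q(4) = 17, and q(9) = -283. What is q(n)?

Write q(n) = an^3 + bn^2 + cn + d. Substituting each data point gives a linear system:
  d = 5
  a + b + c + d = 5
  64a + 16b + 4c + d = 17
  729a + 81b + 9c + d = -283
Solving the system yields a = -1, b = 6, c = -5, d = 5.
So q(n) = -n^3 + 6n^2 - 5n + 5.
Check: q(4) = 17. ✓

q(n) = -n^3 + 6n^2 - 5n + 5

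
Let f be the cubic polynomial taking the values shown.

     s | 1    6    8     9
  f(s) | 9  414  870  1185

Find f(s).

Write f(s) = as^3 + bs^2 + cs + d. Substituting each data point gives a linear system:
  a + b + c + d = 9
  216a + 36b + 6c + d = 414
  512a + 64b + 8c + d = 870
  729a + 81b + 9c + d = 1185
Solving the system yields a = 1, b = 6, c = -4, d = 6.
So f(s) = s^3 + 6s^2 - 4s + 6.
Check: f(6) = 414. ✓

f(s) = s^3 + 6s^2 - 4s + 6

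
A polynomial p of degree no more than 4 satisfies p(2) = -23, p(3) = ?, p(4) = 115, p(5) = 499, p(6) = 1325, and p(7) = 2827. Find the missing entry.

-13

On equispaced nodes a degree-4 polynomial has vanishing fifth forward difference, so
  - p(2) + 5·p(3) - 10·p(4) + 10·p(5) - 5·p(6) + p(7) = 0.
Substituting the known values and solving for p(3):
  5·p(3) = -65
  p(3) = -13.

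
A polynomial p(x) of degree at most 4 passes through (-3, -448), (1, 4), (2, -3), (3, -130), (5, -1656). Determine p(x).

p(x) = -4x^4 + 6x^3 + 4x^2 - x - 1

Write p(x) = ax^4 + bx^3 + cx^2 + dx + e. Substituting each data point gives a linear system:
  81a - 27b + 9c - 3d + e = -448
  a + b + c + d + e = 4
  16a + 8b + 4c + 2d + e = -3
  81a + 27b + 9c + 3d + e = -130
  625a + 125b + 25c + 5d + e = -1656
Solving the system yields a = -4, b = 6, c = 4, d = -1, e = -1.
So p(x) = -4x^4 + 6x^3 + 4x^2 - x - 1.
Check: p(-3) = -448. ✓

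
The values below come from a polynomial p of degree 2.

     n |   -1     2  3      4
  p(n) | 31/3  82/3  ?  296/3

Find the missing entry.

The 3 known points determine the degree-2 polynomial uniquely.
Write p(n) = an^2 + bn + c. Substituting each data point gives a linear system:
  a - b + c = 31/3
  4a + 2b + c = 82/3
  16a + 4b + c = 296/3
Solving the system yields a = 6, b = -1/3, c = 4.
So p(n) = 6n^2 - (1/3)n + 4.
Then p(3) = 57.

57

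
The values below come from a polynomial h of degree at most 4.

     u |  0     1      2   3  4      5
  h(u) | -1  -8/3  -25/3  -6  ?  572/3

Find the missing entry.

The 5 known points determine the degree-4 polynomial uniquely.
Write h(u) = au^4 + bu^3 + cu^2 + du + e. Substituting each data point gives a linear system:
  e = -1
  a + b + c + d + e = -8/3
  16a + 8b + 4c + 2d + e = -25/3
  81a + 27b + 9c + 3d + e = -6
  625a + 125b + 25c + 5d + e = 572/3
Solving the system yields a = 1, b = -4, c = 3, d = -5/3, e = -1.
So h(u) = u^4 - 4u^3 + 3u^2 - (5/3)u - 1.
Then h(4) = 121/3.

121/3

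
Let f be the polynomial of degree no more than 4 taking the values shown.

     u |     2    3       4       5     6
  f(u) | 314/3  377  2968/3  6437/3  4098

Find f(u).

Write f(u) = au^4 + bu^3 + cu^2 + du + e. Substituting each data point gives a linear system:
  16a + 8b + 4c + 2d + e = 314/3
  81a + 27b + 9c + 3d + e = 377
  256a + 64b + 16c + 4d + e = 2968/3
  625a + 125b + 25c + 5d + e = 6437/3
  1296a + 216b + 36c + 6d + e = 4098
Solving the system yields a = 2, b = 6, c = 6, d = -5/3, e = 4.
So f(u) = 2u⁴ + 6u³ + 6u² - (5/3)u + 4.
Check: f(4) = 2968/3. ✓

f(u) = 2u^4 + 6u^3 + 6u^2 - (5/3)u + 4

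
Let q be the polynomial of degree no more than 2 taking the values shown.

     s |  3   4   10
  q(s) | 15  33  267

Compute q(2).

3

Using the Lagrange interpolation formula with nodes 3, 4, 10:
  L_0(s) = (s - 4)(s - 10) / 7
  L_1(s) = (s - 3)(s - 10) / -6
  L_2(s) = (s - 3)(s - 4) / 42
Then q(s) = 15·L_0(s) + 33·L_1(s) + 267·L_2(s).
Expanding and collecting terms gives q(s) = 3s^2 - 3s - 3.
Evaluating at s = 2: q(2) = 3.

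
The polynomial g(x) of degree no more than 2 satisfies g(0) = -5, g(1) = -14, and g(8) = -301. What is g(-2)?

Write g(x) = ax^2 + bx + c. Substituting each data point gives a linear system:
  c = -5
  a + b + c = -14
  64a + 8b + c = -301
Solving the system yields a = -4, b = -5, c = -5.
So g(x) = -4x² - 5x - 5.
Then g(-2) = -11.

-11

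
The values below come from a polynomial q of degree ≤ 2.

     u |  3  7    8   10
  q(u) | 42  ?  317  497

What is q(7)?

242

The 3 known points determine the degree-2 polynomial uniquely.
Write q(u) = au^2 + bu + c. Substituting each data point gives a linear system:
  9a + 3b + c = 42
  64a + 8b + c = 317
  100a + 10b + c = 497
Solving the system yields a = 5, b = 0, c = -3.
So q(u) = 5u^2 - 3.
Then q(7) = 242.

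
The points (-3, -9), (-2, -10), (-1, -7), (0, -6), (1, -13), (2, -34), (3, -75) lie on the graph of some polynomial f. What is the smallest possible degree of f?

Forward differences of the values at u = -3, -2, -1, 0, 1, 2, 3:
  f  : -9  -10  -7  -6  -13  -34  -75
  Δ  : -1  3  1  -7  -21  -41
  Δ^2: 4  -2  -8  -14  -20
  Δ^3: -6  -6  -6  -6
  Δ^4: 0  0  0
  Δ^5: 0  0
  Δ^6: 0
The third differences are constant (-6) and nonzero, while all higher differences vanish, so the minimal degree is 3.

3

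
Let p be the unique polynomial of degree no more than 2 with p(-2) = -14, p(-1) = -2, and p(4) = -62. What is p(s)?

p(s) = -4s^2 + 2

Using the Lagrange interpolation formula with nodes -2, -1, 4:
  L_0(s) = (s + 1)(s - 4) / 6
  L_1(s) = (s + 2)(s - 4) / -5
  L_2(s) = (s + 2)(s + 1) / 30
Then p(s) = -14·L_0(s) - 2·L_1(s) - 62·L_2(s).
Expanding and collecting terms gives p(s) = -4s^2 + 2.
Check: p(-1) = -2. ✓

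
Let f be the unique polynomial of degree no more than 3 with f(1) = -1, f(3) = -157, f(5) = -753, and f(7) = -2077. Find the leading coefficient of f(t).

Write f(t) = at^3 + bt^2 + ct + d. Substituting each data point gives a linear system:
  a + b + c + d = -1
  27a + 9b + 3c + d = -157
  125a + 25b + 5c + d = -753
  343a + 49b + 7c + d = -2077
Solving the system yields a = -6, b = -1, c = 4, d = 2.
So f(t) = -6t^3 - t^2 + 4t + 2.
The leading coefficient is -6.

-6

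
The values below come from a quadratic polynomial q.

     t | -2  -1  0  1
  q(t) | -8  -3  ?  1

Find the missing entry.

On equispaced nodes a degree-2 polynomial has vanishing third forward difference, so
  - q(-2) + 3·q(-1) - 3·q(0) + q(1) = 0.
Substituting the known values and solving for q(0):
  -3·q(0) = 0
  q(0) = 0.

0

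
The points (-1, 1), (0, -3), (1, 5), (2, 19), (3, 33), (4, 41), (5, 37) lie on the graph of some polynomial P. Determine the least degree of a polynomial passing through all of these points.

Forward differences of the values at u = -1, 0, 1, 2, 3, 4, 5:
  P  : 1  -3  5  19  33  41  37
  Δ  : -4  8  14  14  8  -4
  Δ^2: 12  6  0  -6  -12
  Δ^3: -6  -6  -6  -6
  Δ^4: 0  0  0
  Δ^5: 0  0
  Δ^6: 0
The third differences are constant (-6) and nonzero, while all higher differences vanish, so the minimal degree is 3.

3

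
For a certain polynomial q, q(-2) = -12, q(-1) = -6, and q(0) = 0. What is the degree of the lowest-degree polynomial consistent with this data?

1

Forward differences of the values at t = -2, -1, 0:
  q  : -12  -6  0
  Δ  : 6  6
  Δ^2: 0
The first differences are constant (6) and nonzero, while all higher differences vanish, so the minimal degree is 1.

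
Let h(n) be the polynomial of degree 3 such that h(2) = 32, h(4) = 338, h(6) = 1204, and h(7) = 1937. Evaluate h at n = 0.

-2

Write h(n) = an^3 + bn^2 + cn + d. Substituting each data point gives a linear system:
  8a + 4b + 2c + d = 32
  64a + 16b + 4c + d = 338
  216a + 36b + 6c + d = 1204
  343a + 49b + 7c + d = 1937
Solving the system yields a = 6, b = -2, c = -3, d = -2.
So h(n) = 6n³ - 2n² - 3n - 2.
Then h(0) = -2.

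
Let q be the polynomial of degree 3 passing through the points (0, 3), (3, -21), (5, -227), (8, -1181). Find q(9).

Write q(n) = an^3 + bn^2 + cn + d. Substituting each data point gives a linear system:
  d = 3
  27a + 9b + 3c + d = -21
  125a + 25b + 5c + d = -227
  512a + 64b + 8c + d = -1181
Solving the system yields a = -3, b = 5, c = 4, d = 3.
So q(n) = -3n^3 + 5n^2 + 4n + 3.
Then q(9) = -1743.

-1743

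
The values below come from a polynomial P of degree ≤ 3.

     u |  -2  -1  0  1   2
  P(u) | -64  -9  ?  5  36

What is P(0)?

2

The 4 known points determine the degree-3 polynomial uniquely.
Write P(u) = au^3 + bu^2 + cu + d. Substituting each data point gives a linear system:
  -8a + 4b - 2c + d = -64
  -a + b - c + d = -9
  a + b + c + d = 5
  8a + 4b + 2c + d = 36
Solving the system yields a = 6, b = -4, c = 1, d = 2.
So P(u) = 6u³ - 4u² + u + 2.
Then P(0) = 2.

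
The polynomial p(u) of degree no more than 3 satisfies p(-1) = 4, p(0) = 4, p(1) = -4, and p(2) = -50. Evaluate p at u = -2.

Forward differences of the values at u = -1, 0, 1, 2:
  p  : 4  4  -4  -50
  Δ  : 0  -8  -46
  Δ^2: -8  -38
  Δ^3: -30
The third differences are constant, confirming degree 3.
Interpolating (Newton forward form) and evaluating at u = -2 gives p(-2) = 26.

26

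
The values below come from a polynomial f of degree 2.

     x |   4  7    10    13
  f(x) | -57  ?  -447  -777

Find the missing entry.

On equispaced nodes a degree-2 polynomial has vanishing third forward difference, so
  - f(4) + 3·f(7) - 3·f(10) + f(13) = 0.
Substituting the known values and solving for f(7):
  3·f(7) = -621
  f(7) = -207.

-207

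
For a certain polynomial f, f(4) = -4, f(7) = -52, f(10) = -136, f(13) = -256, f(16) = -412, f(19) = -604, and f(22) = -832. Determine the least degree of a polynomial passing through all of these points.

2

Forward differences of the values at n = 4, 7, 10, 13, 16, 19, 22:
  f  : -4  -52  -136  -256  -412  -604  -832
  Δ  : -48  -84  -120  -156  -192  -228
  Δ^2: -36  -36  -36  -36  -36
  Δ^3: 0  0  0  0
  Δ^4: 0  0  0
  Δ^5: 0  0
  Δ^6: 0
The second differences are constant (-36) and nonzero, while all higher differences vanish, so the minimal degree is 2.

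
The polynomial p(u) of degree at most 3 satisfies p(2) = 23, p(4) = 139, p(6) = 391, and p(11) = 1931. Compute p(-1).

-1

Write p(u) = au^3 + bu^2 + cu + d. Substituting each data point gives a linear system:
  8a + 4b + 2c + d = 23
  64a + 16b + 4c + d = 139
  216a + 36b + 6c + d = 391
  1331a + 121b + 11c + d = 1931
Solving the system yields a = 1, b = 5, c = 0, d = -5.
So p(u) = u^3 + 5u^2 - 5.
Then p(-1) = -1.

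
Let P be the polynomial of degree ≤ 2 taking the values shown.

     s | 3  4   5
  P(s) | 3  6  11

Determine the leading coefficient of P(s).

Write P(s) = as^2 + bs + c. Substituting each data point gives a linear system:
  9a + 3b + c = 3
  16a + 4b + c = 6
  25a + 5b + c = 11
Solving the system yields a = 1, b = -4, c = 6.
So P(s) = s² - 4s + 6.
The leading coefficient is 1.

1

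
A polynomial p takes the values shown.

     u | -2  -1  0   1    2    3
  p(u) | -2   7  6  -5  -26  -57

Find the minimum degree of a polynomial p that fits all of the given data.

Forward differences of the values at u = -2, -1, 0, 1, 2, 3:
  p  : -2  7  6  -5  -26  -57
  Δ  : 9  -1  -11  -21  -31
  Δ^2: -10  -10  -10  -10
  Δ^3: 0  0  0
  Δ^4: 0  0
  Δ^5: 0
The second differences are constant (-10) and nonzero, while all higher differences vanish, so the minimal degree is 2.

2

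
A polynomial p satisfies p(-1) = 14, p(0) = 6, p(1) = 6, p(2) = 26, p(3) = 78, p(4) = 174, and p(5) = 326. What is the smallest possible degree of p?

Forward differences of the values at s = -1, 0, 1, 2, 3, 4, 5:
  p  : 14  6  6  26  78  174  326
  Δ  : -8  0  20  52  96  152
  Δ^2: 8  20  32  44  56
  Δ^3: 12  12  12  12
  Δ^4: 0  0  0
  Δ^5: 0  0
  Δ^6: 0
The third differences are constant (12) and nonzero, while all higher differences vanish, so the minimal degree is 3.

3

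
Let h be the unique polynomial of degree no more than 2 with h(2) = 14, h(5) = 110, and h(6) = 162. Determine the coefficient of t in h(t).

-3

Write h(t) = at^2 + bt + c. Substituting each data point gives a linear system:
  4a + 2b + c = 14
  25a + 5b + c = 110
  36a + 6b + c = 162
Solving the system yields a = 5, b = -3, c = 0.
So h(t) = 5t^2 - 3t.
The coefficient of t is -3.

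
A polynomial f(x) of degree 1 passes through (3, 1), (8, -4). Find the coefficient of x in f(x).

Write f(x) = ax + b. Substituting each data point gives a linear system:
  3a + b = 1
  8a + b = -4
Solving the system yields a = -1, b = 4.
So f(x) = -x + 4.
The leading coefficient is -1.

-1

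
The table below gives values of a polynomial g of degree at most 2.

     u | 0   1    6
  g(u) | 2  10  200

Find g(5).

142

Using the Lagrange interpolation formula with nodes 0, 1, 6:
  L_0(u) = (u - 1)(u - 6) / 6
  L_1(u) = u(u - 6) / -5
  L_2(u) = u(u - 1) / 30
Then g(u) = 2·L_0(u) + 10·L_1(u) + 200·L_2(u).
Expanding and collecting terms gives g(u) = 5u² + 3u + 2.
Evaluating at u = 5: g(5) = 142.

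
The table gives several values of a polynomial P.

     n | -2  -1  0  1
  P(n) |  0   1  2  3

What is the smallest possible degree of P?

Forward differences of the values at n = -2, -1, 0, 1:
  P  : 0  1  2  3
  Δ  : 1  1  1
  Δ^2: 0  0
  Δ^3: 0
The first differences are constant (1) and nonzero, while all higher differences vanish, so the minimal degree is 1.

1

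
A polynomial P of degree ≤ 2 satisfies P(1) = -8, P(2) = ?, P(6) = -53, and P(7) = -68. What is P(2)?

-13

The 3 known points determine the degree-2 polynomial uniquely.
Write P(t) = at^2 + bt + c. Substituting each data point gives a linear system:
  a + b + c = -8
  36a + 6b + c = -53
  49a + 7b + c = -68
Solving the system yields a = -1, b = -2, c = -5.
So P(t) = -t^2 - 2t - 5.
Then P(2) = -13.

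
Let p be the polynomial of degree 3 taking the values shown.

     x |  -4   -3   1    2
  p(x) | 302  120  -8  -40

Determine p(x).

p(x) = -5x^3 + 3x - 6

Using the Lagrange interpolation formula with nodes -4, -3, 1, 2:
  L_0(x) = (x + 3)(x - 1)(x - 2) / -30
  L_1(x) = (x + 4)(x - 1)(x - 2) / 20
  L_2(x) = (x + 4)(x + 3)(x - 2) / -20
  L_3(x) = (x + 4)(x + 3)(x - 1) / 30
Then p(x) = 302·L_0(x) + 120·L_1(x) - 8·L_2(x) - 40·L_3(x).
Expanding and collecting terms gives p(x) = -5x^3 + 3x - 6.
Check: p(2) = -40. ✓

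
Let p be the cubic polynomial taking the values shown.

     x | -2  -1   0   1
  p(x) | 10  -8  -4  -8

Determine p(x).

p(x) = -5x^3 - 4x^2 + 5x - 4

Using the Lagrange interpolation formula with nodes -2, -1, 0, 1:
  L_0(x) = (x + 1)x(x - 1) / -6
  L_1(x) = (x + 2)x(x - 1) / 2
  L_2(x) = (x + 2)(x + 1)(x - 1) / -2
  L_3(x) = (x + 2)(x + 1)x / 6
Then p(x) = 10·L_0(x) - 8·L_1(x) - 4·L_2(x) - 8·L_3(x).
Expanding and collecting terms gives p(x) = -5x^3 - 4x^2 + 5x - 4.
Check: p(-1) = -8. ✓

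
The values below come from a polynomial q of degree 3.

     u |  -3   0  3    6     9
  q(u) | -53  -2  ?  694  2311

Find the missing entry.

85

On equispaced nodes a degree-3 polynomial has vanishing fourth forward difference, so
  q(-3) - 4·q(0) + 6·q(3) - 4·q(6) + q(9) = 0.
Substituting the known values and solving for q(3):
  6·q(3) = 510
  q(3) = 85.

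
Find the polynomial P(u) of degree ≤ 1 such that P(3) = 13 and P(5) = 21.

Using the Lagrange interpolation formula with nodes 3, 5:
  L_0(u) = (u - 5) / -2
  L_1(u) = (u - 3) / 2
Then P(u) = 13·L_0(u) + 21·L_1(u).
Expanding and collecting terms gives P(u) = 4u + 1.
Check: P(3) = 13. ✓

P(u) = 4u + 1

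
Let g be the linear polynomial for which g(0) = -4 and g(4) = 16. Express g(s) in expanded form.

g(s) = 5s - 4

Write g(s) = as + b. Substituting each data point gives a linear system:
  b = -4
  4a + b = 16
Solving the system yields a = 5, b = -4.
So g(s) = 5s - 4.
Check: g(0) = -4. ✓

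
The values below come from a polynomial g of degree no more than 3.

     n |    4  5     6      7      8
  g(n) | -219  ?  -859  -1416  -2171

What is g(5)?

The 4 known points determine the degree-3 polynomial uniquely.
Write g(n) = an^3 + bn^2 + cn + d. Substituting each data point gives a linear system:
  64a + 16b + 4c + d = -219
  216a + 36b + 6c + d = -859
  343a + 49b + 7c + d = -1416
  512a + 64b + 8c + d = -2171
Solving the system yields a = -5, b = 6, c = 0, d = 5.
So g(n) = -5n^3 + 6n^2 + 5.
Then g(5) = -470.

-470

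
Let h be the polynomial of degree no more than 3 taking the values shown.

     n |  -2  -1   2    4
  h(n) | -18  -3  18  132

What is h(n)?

h(n) = 2n^3 + n

Write h(n) = an^3 + bn^2 + cn + d. Substituting each data point gives a linear system:
  -8a + 4b - 2c + d = -18
  -a + b - c + d = -3
  8a + 4b + 2c + d = 18
  64a + 16b + 4c + d = 132
Solving the system yields a = 2, b = 0, c = 1, d = 0.
So h(n) = 2n^3 + n.
Check: h(-2) = -18. ✓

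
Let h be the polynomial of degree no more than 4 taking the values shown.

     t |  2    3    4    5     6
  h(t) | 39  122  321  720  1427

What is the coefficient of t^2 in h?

3

Write h(t) = at^4 + bt^3 + ct^2 + dt + e. Substituting each data point gives a linear system:
  16a + 8b + 4c + 2d + e = 39
  81a + 27b + 9c + 3d + e = 122
  256a + 64b + 16c + 4d + e = 321
  625a + 125b + 25c + 5d + e = 720
  1296a + 216b + 36c + 6d + e = 1427
Solving the system yields a = 1, b = 0, c = 3, d = 3, e = 5.
So h(t) = t^4 + 3t^2 + 3t + 5.
The coefficient of t^2 is 3.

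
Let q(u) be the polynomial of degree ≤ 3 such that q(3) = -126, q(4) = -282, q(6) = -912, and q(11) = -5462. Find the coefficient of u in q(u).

-1

Write q(u) = au^3 + bu^2 + cu + d. Substituting each data point gives a linear system:
  27a + 9b + 3c + d = -126
  64a + 16b + 4c + d = -282
  216a + 36b + 6c + d = -912
  1331a + 121b + 11c + d = -5462
Solving the system yields a = -4, b = -1, c = -1, d = -6.
So q(u) = -4u^3 - u^2 - u - 6.
The coefficient of u is -1.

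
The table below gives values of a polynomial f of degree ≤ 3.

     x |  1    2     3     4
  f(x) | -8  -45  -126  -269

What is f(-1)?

Write f(x) = ax^3 + bx^2 + cx + d. Substituting each data point gives a linear system:
  a + b + c + d = -8
  8a + 4b + 2c + d = -45
  27a + 9b + 3c + d = -126
  64a + 16b + 4c + d = -269
Solving the system yields a = -3, b = -4, c = -4, d = 3.
So f(x) = -3x³ - 4x² - 4x + 3.
Then f(-1) = 6.

6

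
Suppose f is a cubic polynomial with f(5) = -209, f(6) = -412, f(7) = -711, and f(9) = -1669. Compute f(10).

-2364

Write f(x) = ax^3 + bx^2 + cx + d. Substituting each data point gives a linear system:
  125a + 25b + 5c + d = -209
  216a + 36b + 6c + d = -412
  343a + 49b + 7c + d = -711
  729a + 81b + 9c + d = -1669
Solving the system yields a = -3, b = 6, c = 4, d = -4.
So f(x) = -3x^3 + 6x^2 + 4x - 4.
Then f(10) = -2364.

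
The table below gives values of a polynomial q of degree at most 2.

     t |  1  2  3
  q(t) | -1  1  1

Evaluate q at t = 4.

-1

Forward differences of the values at t = 1, 2, 3:
  q  : -1  1  1
  Δ  : 2  0
  Δ^2: -2
The second differences are constant, confirming degree 2.
Interpolating (Newton forward form) and evaluating at t = 4 gives q(4) = -1.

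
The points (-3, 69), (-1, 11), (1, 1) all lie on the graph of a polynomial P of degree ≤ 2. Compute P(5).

Forward differences of the values at n = -3, -1, 1:
  P  : 69  11  1
  Δ  : -58  -10
  Δ^2: 48
The second differences are constant, confirming degree 2.
Interpolating (Newton forward form) and evaluating at n = 5 gives P(5) = 125.

125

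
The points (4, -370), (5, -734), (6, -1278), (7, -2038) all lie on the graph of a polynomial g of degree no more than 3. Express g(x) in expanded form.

Using the Lagrange interpolation formula with nodes 4, 5, 6, 7:
  L_0(x) = (x - 5)(x - 6)(x - 7) / -6
  L_1(x) = (x - 4)(x - 6)(x - 7) / 2
  L_2(x) = (x - 4)(x - 5)(x - 7) / -2
  L_3(x) = (x - 4)(x - 5)(x - 6) / 6
Then g(x) = -370·L_0(x) - 734·L_1(x) - 1278·L_2(x) - 2038·L_3(x).
Expanding and collecting terms gives g(x) = -6x³ + 2x + 6.
Check: g(7) = -2038. ✓

g(x) = -6x^3 + 2x + 6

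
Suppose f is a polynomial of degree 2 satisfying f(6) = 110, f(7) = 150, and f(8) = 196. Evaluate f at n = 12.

440

Using the Lagrange interpolation formula with nodes 6, 7, 8:
  L_0(n) = (n - 7)(n - 8) / 2
  L_1(n) = (n - 6)(n - 8) / -1
  L_2(n) = (n - 6)(n - 7) / 2
Then f(n) = 110·L_0(n) + 150·L_1(n) + 196·L_2(n).
Expanding and collecting terms gives f(n) = 3n² + n - 4.
Evaluating at n = 12: f(12) = 440.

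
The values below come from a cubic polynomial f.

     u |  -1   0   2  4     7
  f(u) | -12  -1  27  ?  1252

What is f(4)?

223

The 4 known points determine the degree-3 polynomial uniquely.
Write f(u) = au^3 + bu^2 + cu + d. Substituting each data point gives a linear system:
  -a + b - c + d = -12
  d = -1
  8a + 4b + 2c + d = 27
  343a + 49b + 7c + d = 1252
Solving the system yields a = 4, b = -3, c = 4, d = -1.
So f(u) = 4u^3 - 3u^2 + 4u - 1.
Then f(4) = 223.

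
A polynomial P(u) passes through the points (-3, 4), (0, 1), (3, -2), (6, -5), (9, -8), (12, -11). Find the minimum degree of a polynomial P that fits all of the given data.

1

Forward differences of the values at u = -3, 0, 3, 6, 9, 12:
  P  : 4  1  -2  -5  -8  -11
  Δ  : -3  -3  -3  -3  -3
  Δ^2: 0  0  0  0
  Δ^3: 0  0  0
  Δ^4: 0  0
  Δ^5: 0
The first differences are constant (-3) and nonzero, while all higher differences vanish, so the minimal degree is 1.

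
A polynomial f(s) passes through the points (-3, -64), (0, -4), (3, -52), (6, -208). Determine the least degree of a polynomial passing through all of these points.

2

Forward differences of the values at s = -3, 0, 3, 6:
  f  : -64  -4  -52  -208
  Δ  : 60  -48  -156
  Δ^2: -108  -108
  Δ^3: 0
The second differences are constant (-108) and nonzero, while all higher differences vanish, so the minimal degree is 2.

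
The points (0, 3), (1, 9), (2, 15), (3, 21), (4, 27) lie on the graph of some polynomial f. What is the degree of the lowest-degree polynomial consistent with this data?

1

Forward differences of the values at t = 0, 1, 2, 3, 4:
  f  : 3  9  15  21  27
  Δ  : 6  6  6  6
  Δ^2: 0  0  0
  Δ^3: 0  0
  Δ^4: 0
The first differences are constant (6) and nonzero, while all higher differences vanish, so the minimal degree is 1.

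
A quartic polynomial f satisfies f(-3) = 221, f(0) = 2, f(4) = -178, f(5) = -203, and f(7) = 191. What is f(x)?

f(x) = x^4 - 6x^3 - 3x^2 - x + 2

Write f(x) = ax^4 + bx^3 + cx^2 + dx + e. Substituting each data point gives a linear system:
  81a - 27b + 9c - 3d + e = 221
  e = 2
  256a + 64b + 16c + 4d + e = -178
  625a + 125b + 25c + 5d + e = -203
  2401a + 343b + 49c + 7d + e = 191
Solving the system yields a = 1, b = -6, c = -3, d = -1, e = 2.
So f(x) = x⁴ - 6x³ - 3x² - x + 2.
Check: f(7) = 191. ✓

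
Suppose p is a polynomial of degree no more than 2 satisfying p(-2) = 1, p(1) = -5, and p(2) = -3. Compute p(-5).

25

Write p(t) = at^2 + bt + c. Substituting each data point gives a linear system:
  4a - 2b + c = 1
  a + b + c = -5
  4a + 2b + c = -3
Solving the system yields a = 1, b = -1, c = -5.
So p(t) = t^2 - t - 5.
Then p(-5) = 25.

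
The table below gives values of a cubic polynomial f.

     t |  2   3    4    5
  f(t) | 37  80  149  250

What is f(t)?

f(t) = t^3 + 4t^2 + 4t + 5

Write f(t) = at^3 + bt^2 + ct + d. Substituting each data point gives a linear system:
  8a + 4b + 2c + d = 37
  27a + 9b + 3c + d = 80
  64a + 16b + 4c + d = 149
  125a + 25b + 5c + d = 250
Solving the system yields a = 1, b = 4, c = 4, d = 5.
So f(t) = t^3 + 4t^2 + 4t + 5.
Check: f(4) = 149. ✓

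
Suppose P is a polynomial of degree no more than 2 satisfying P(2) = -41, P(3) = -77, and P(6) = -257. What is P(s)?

Write P(s) = as^2 + bs + c. Substituting each data point gives a linear system:
  4a + 2b + c = -41
  9a + 3b + c = -77
  36a + 6b + c = -257
Solving the system yields a = -6, b = -6, c = -5.
So P(s) = -6s^2 - 6s - 5.
Check: P(3) = -77. ✓

P(s) = -6s^2 - 6s - 5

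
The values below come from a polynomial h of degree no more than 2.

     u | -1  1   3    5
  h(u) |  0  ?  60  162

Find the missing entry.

6

On equispaced nodes a degree-2 polynomial has vanishing third forward difference, so
  - h(-1) + 3·h(1) - 3·h(3) + h(5) = 0.
Substituting the known values and solving for h(1):
  3·h(1) = 18
  h(1) = 6.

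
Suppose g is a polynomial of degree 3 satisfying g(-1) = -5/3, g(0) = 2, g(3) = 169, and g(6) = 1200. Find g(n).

g(n) = 5n^3 + 3n^2 + (5/3)n + 2

Using the Lagrange interpolation formula with nodes -1, 0, 3, 6:
  L_0(n) = n(n - 3)(n - 6) / -28
  L_1(n) = (n + 1)(n - 3)(n - 6) / 18
  L_2(n) = (n + 1)n(n - 6) / -36
  L_3(n) = (n + 1)n(n - 3) / 126
Then g(n) = -5/3·L_0(n) + 2·L_1(n) + 169·L_2(n) + 1200·L_3(n).
Expanding and collecting terms gives g(n) = 5n^3 + 3n^2 + (5/3)n + 2.
Check: g(6) = 1200. ✓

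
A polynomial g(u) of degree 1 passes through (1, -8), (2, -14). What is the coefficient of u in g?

-6

Write g(u) = au + b. Substituting each data point gives a linear system:
  a + b = -8
  2a + b = -14
Solving the system yields a = -6, b = -2.
So g(u) = -6u - 2.
The leading coefficient is -6.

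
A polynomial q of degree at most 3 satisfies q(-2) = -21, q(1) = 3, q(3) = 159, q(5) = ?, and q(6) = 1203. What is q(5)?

707

The 4 known points determine the degree-3 polynomial uniquely.
Write q(t) = at^3 + bt^2 + ct + d. Substituting each data point gives a linear system:
  -8a + 4b - 2c + d = -21
  a + b + c + d = 3
  27a + 9b + 3c + d = 159
  216a + 36b + 6c + d = 1203
Solving the system yields a = 5, b = 4, c = -3, d = -3.
So q(t) = 5t^3 + 4t^2 - 3t - 3.
Then q(5) = 707.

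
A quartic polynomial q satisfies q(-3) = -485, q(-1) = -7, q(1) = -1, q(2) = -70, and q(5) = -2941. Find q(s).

q(s) = -5s^4 + 2s^3 - 3s^2 + s + 4

Write q(s) = as^4 + bs^3 + cs^2 + ds + e. Substituting each data point gives a linear system:
  81a - 27b + 9c - 3d + e = -485
  a - b + c - d + e = -7
  a + b + c + d + e = -1
  16a + 8b + 4c + 2d + e = -70
  625a + 125b + 25c + 5d + e = -2941
Solving the system yields a = -5, b = 2, c = -3, d = 1, e = 4.
So q(s) = -5s^4 + 2s^3 - 3s^2 + s + 4.
Check: q(1) = -1. ✓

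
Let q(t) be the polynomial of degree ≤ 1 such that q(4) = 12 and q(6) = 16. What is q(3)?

Write q(t) = at + b. Substituting each data point gives a linear system:
  4a + b = 12
  6a + b = 16
Solving the system yields a = 2, b = 4.
So q(t) = 2t + 4.
Then q(3) = 10.

10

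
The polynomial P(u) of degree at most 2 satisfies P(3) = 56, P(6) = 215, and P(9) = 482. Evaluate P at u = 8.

Using the Lagrange interpolation formula with nodes 3, 6, 9:
  L_0(u) = (u - 6)(u - 9) / 18
  L_1(u) = (u - 3)(u - 9) / -9
  L_2(u) = (u - 3)(u - 6) / 18
Then P(u) = 56·L_0(u) + 215·L_1(u) + 482·L_2(u).
Expanding and collecting terms gives P(u) = 6u² - u + 5.
Evaluating at u = 8: P(8) = 381.

381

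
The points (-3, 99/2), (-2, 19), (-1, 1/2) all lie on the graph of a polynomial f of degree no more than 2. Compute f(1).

-1/2

Forward differences of the values at x = -3, -2, -1:
  f  : 99/2  19  1/2
  Δ  : -61/2  -37/2
  Δ^2: 12
The second differences are constant, confirming degree 2.
Interpolating (Newton forward form) and evaluating at x = 1 gives f(1) = -1/2.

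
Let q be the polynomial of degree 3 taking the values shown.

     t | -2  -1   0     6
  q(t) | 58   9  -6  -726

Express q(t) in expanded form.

Using the Lagrange interpolation formula with nodes -2, -1, 0, 6:
  L_0(t) = (t + 1)t(t - 6) / -16
  L_1(t) = (t + 2)t(t - 6) / 7
  L_2(t) = (t + 2)(t + 1)(t - 6) / -12
  L_3(t) = (t + 2)(t + 1)t / 336
Then q(t) = 58·L_0(t) + 9·L_1(t) - 6·L_2(t) - 726·L_3(t).
Expanding and collecting terms gives q(t) = -4t³ + 5t² - 6t - 6.
Check: q(-2) = 58. ✓

q(t) = -4t^3 + 5t^2 - 6t - 6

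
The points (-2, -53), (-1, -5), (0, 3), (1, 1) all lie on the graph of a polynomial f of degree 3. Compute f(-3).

Forward differences of the values at x = -2, -1, 0, 1:
  f  : -53  -5  3  1
  Δ  : 48  8  -2
  Δ^2: -40  -10
  Δ^3: 30
The third differences are constant, confirming degree 3.
Interpolating (Newton forward form) and evaluating at x = -3 gives f(-3) = -171.

-171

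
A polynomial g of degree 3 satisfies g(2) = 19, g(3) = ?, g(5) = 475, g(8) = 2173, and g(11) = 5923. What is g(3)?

The 4 known points determine the degree-3 polynomial uniquely.
Write g(u) = au^3 + bu^2 + cu + d. Substituting each data point gives a linear system:
  8a + 4b + 2c + d = 19
  125a + 25b + 5c + d = 475
  512a + 64b + 8c + d = 2173
  1331a + 121b + 11c + d = 5923
Solving the system yields a = 5, b = -6, c = -1, d = 5.
So g(u) = 5u^3 - 6u^2 - u + 5.
Then g(3) = 83.

83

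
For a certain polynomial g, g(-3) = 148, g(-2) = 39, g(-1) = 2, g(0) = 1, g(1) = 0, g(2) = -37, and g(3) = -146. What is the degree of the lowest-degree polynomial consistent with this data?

Forward differences of the values at u = -3, -2, -1, 0, 1, 2, 3:
  g  : 148  39  2  1  0  -37  -146
  Δ  : -109  -37  -1  -1  -37  -109
  Δ^2: 72  36  0  -36  -72
  Δ^3: -36  -36  -36  -36
  Δ^4: 0  0  0
  Δ^5: 0  0
  Δ^6: 0
The third differences are constant (-36) and nonzero, while all higher differences vanish, so the minimal degree is 3.

3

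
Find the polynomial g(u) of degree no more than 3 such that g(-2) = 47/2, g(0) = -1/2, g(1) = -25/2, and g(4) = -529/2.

Using the Lagrange interpolation formula with nodes -2, 0, 1, 4:
  L_0(u) = u(u - 1)(u - 4) / -36
  L_1(u) = (u + 2)(u - 1)(u - 4) / 8
  L_2(u) = (u + 2)u(u - 4) / -9
  L_3(u) = (u + 2)u(u - 1) / 72
Then g(u) = 47/2·L_0(u) - 1/2·L_1(u) - 25/2·L_2(u) - 529/2·L_3(u).
Expanding and collecting terms gives g(u) = -3u³ - 3u² - 6u - 1/2.
Check: g(0) = -1/2. ✓

g(u) = -3u^3 - 3u^2 - 6u - 1/2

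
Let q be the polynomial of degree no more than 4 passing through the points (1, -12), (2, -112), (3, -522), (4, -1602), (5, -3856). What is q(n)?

q(n) = -6n^4 - 5n^2 + 5n - 6

Write q(n) = an^4 + bn^3 + cn^2 + dn + e. Substituting each data point gives a linear system:
  a + b + c + d + e = -12
  16a + 8b + 4c + 2d + e = -112
  81a + 27b + 9c + 3d + e = -522
  256a + 64b + 16c + 4d + e = -1602
  625a + 125b + 25c + 5d + e = -3856
Solving the system yields a = -6, b = 0, c = -5, d = 5, e = -6.
So q(n) = -6n^4 - 5n^2 + 5n - 6.
Check: q(1) = -12. ✓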